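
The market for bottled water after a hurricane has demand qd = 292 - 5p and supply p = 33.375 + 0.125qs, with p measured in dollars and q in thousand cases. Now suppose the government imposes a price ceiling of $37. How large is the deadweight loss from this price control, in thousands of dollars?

Rearranging supply gives qs = 8p - 267. Equilibrium: 292 - 5p = 8p - 267, so 559 = 13p and p* = 43, q* = 77.
Because the ceiling (37) lies below the market-clearing price, it is binding.
At p = 37: qd = 292 - 5·37 = 107 and qs = 8·37 - 267 = 29.
Quantity traded falls to 29. At q = 29 the demand price is (292 - 29)/5 = 52.6 and the supply price is (267 + 29)/8 = 37.
Deadweight loss = ½ · (52.6 - 37) · (77 - 29) = ½ · 15.6 · 48 = 374.4.

374.4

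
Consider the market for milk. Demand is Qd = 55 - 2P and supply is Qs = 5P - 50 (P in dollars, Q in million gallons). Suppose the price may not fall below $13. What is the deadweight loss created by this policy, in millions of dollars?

0

In a free market, 55 - 2P = 5P - 50 gives the equilibrium P* = 15, Q* = 25.
The floor of 13 is below the equilibrium price 15, so it is not binding; the market clears at P* = 15, Q* = 25.
Since the control does not bind, no trades are prevented and deadweight loss is zero.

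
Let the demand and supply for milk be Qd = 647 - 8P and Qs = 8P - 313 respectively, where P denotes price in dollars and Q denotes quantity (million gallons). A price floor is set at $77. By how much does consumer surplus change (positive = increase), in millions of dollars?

-1683

Without the control the market clears where 647 - 8P = 8P - 313, i.e. P* = 60 and Q* = 167.
Because the floor (77) lies above the market-clearing price, it is binding.
At P = 77: Qd = 647 - 8·77 = 31 and Qs = 8·77 - 313 = 303.
Consumer surplus without the control is ½ · (80.875 - 60) · 167 = 1743.0625.
With the floor, consumers buy 31 units at 77, so CS = ½ · (80.875 - 77) · 31 = 60.0625.
Change in consumer surplus = 60.0625 - 1743.0625 = -1683.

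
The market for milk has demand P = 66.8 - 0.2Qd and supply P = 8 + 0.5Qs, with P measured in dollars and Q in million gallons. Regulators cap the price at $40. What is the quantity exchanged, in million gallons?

Rearranging demand gives Qd = 334 - 5P; rearranging supply gives Qs = 2P - 16. Without the control the market clears where 334 - 5P = 2P - 16, i.e. P* = 50 and Q* = 84.
Since 40 < 50, the ceiling is binding.
At P = 40: Qd = 334 - 5·40 = 134 and Qs = 2·40 - 16 = 64.
The quantity actually transacted is the short side, supply: 64.

64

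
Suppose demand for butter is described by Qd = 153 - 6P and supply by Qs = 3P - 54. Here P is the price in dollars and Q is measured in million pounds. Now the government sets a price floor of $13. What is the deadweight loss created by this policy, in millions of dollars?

0

In a free market, 153 - 6P = 3P - 54 gives the equilibrium P* = 23, Q* = 15.
Since 13 is below P* = 23, the floor does not bind and the free-market outcome prevails.
Since the control does not bind, no trades are prevented and deadweight loss is zero.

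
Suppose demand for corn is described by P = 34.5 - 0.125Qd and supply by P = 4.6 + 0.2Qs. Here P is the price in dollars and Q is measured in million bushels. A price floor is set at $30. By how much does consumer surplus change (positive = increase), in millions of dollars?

Rearranging demand gives Qd = 276 - 8P; rearranging supply gives Qs = 5P - 23. Equilibrium: 276 - 8P = 5P - 23, so 299 = 13P and P* = 23, Q* = 92.
Because the floor (30) lies above the market-clearing price, it is binding.
At P = 30: Qd = 276 - 8·30 = 36 and Qs = 5·30 - 23 = 127.
Consumer surplus without the control is ½ · (34.5 - 23) · 92 = 529.
With the floor, consumers buy 36 units at 30, so CS = ½ · (34.5 - 30) · 36 = 81.
Change in consumer surplus = 81 - 529 = -448.

-448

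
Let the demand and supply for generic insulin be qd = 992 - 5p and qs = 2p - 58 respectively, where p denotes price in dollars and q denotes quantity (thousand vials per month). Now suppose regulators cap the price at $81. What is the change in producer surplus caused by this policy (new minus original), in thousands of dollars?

Setting quantity demanded equal to quantity supplied, 992 - 5p = 2p - 58, gives p* = 150 and q* = 242.
Since 81 < 150, the ceiling is binding.
At p = 81: qd = 992 - 5·81 = 587 and qs = 2·81 - 58 = 104.
Producer surplus without the control is ½ · (150 - 29) · 242 = 14641.
With the ceiling, producers sell 104 units at 81, so PS = ½ · (81 - 29) · 104 = 2704.
Change in producer surplus = 2704 - 14641 = -11937.

-11937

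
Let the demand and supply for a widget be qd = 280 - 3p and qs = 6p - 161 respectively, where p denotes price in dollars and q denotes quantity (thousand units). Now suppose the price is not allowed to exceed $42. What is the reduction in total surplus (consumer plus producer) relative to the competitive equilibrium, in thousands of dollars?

441

Setting quantity demanded equal to quantity supplied, 280 - 3p = 6p - 161, gives p* = 49 and q* = 133.
The ceiling of 42 is below the equilibrium price 49, so it binds.
At p = 42: qd = 280 - 3·42 = 154 and qs = 6·42 - 161 = 91.
Quantity traded falls to 91. At q = 91 the demand price is (280 - 91)/3 = 63 and the supply price is (161 + 91)/6 = 42.
Deadweight loss = ½ · (63 - 42) · (133 - 91) = ½ · 21 · 42 = 441.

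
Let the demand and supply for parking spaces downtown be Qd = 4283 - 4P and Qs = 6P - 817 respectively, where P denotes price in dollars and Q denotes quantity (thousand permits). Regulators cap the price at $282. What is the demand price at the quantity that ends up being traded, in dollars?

Equilibrium: 4283 - 4P = 6P - 817, so 5100 = 10P and P* = 510, Q* = 2243.
The ceiling of 282 is below the equilibrium price 510, so it binds.
At P = 282: Qd = 4283 - 4·282 = 3155 and Qs = 6·282 - 817 = 875.
Only 875 units reach the market. On the demand curve, the marginal buyer's willingness to pay at Q = 875 is (4283 - 875)/4 = 852.

852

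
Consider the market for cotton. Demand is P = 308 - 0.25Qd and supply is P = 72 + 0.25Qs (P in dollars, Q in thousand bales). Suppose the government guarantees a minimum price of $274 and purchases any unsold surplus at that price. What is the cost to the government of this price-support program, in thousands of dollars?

Rearranging demand gives Qd = 1232 - 4P; rearranging supply gives Qs = 4P - 288. Setting quantity demanded equal to quantity supplied, 1232 - 4P = 4P - 288, gives P* = 190 and Q* = 472.
The floor of 274 is above the equilibrium price 190, so it binds.
At P = 274: Qd = 1232 - 4·274 = 136 and Qs = 4·274 - 288 = 808.
Surplus = Qs - Qd = 672.
Government expenditure = surplus × support price = 672 × 274 = 184128.

184128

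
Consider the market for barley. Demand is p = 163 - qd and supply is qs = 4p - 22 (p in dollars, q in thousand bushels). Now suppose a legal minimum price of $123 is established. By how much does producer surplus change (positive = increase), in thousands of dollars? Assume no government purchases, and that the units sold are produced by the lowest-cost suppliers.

2515.5

Rearranging demand gives qd = 163 - p. In a free market, 163 - p = 4p - 22 gives the equilibrium p* = 37, q* = 126.
The floor of 123 is above the equilibrium price 37, so it binds.
At p = 123: qd = 163 - 123 = 40 and qs = 4·123 - 22 = 470.
Producer surplus without the control is ½ · (37 - 5.5) · 126 = 1984.5.
With the floor, 40 units are sold at 123. The supply price at q = 40 is 15.5, so PS = ½ · [(123 - 5.5) + (123 - 15.5)] · 40 = 4500.
Change in producer surplus = 4500 - 1984.5 = 2515.5.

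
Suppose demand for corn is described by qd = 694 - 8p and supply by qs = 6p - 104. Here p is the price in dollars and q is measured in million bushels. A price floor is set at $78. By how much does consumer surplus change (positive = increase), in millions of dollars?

-3234

In a free market, 694 - 8p = 6p - 104 gives the equilibrium p* = 57, q* = 238.
The floor of 78 is above the equilibrium price 57, so it binds.
At p = 78: qd = 694 - 8·78 = 70 and qs = 6·78 - 104 = 364.
Consumer surplus without the control is ½ · (86.75 - 57) · 238 = 3540.25.
With the floor, consumers buy 70 units at 78, so CS = ½ · (86.75 - 78) · 70 = 306.25.
Change in consumer surplus = 306.25 - 3540.25 = -3234.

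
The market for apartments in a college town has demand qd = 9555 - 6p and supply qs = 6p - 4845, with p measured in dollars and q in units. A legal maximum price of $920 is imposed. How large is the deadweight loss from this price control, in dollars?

Setting quantity demanded equal to quantity supplied, 9555 - 6p = 6p - 4845, gives p* = 1200 and q* = 2355.
The ceiling of 920 is below the equilibrium price 1200, so it binds.
At p = 920: qd = 9555 - 6·920 = 4035 and qs = 6·920 - 4845 = 675.
Quantity traded falls to 675. At q = 675 the demand price is (9555 - 675)/6 = 1480 and the supply price is (4845 + 675)/6 = 920.
Deadweight loss = ½ · (1480 - 920) · (2355 - 675) = ½ · 560 · 1680 = 470400.

470400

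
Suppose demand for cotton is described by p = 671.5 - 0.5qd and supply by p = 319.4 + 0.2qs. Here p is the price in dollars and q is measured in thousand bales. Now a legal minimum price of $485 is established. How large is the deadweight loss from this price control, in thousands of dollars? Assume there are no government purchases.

5915

Rearranging demand gives qd = 1343 - 2p; rearranging supply gives qs = 5p - 1597. Setting quantity demanded equal to quantity supplied, 1343 - 2p = 5p - 1597, gives p* = 420 and q* = 503.
Since 485 > 420, the floor is binding.
At p = 485: qd = 1343 - 2·485 = 373 and qs = 5·485 - 1597 = 828.
Quantity traded falls to 373. At q = 373 the demand price is (1343 - 373)/2 = 485 and the supply price is (1597 + 373)/5 = 394.
Deadweight loss = ½ · (485 - 394) · (503 - 373) = ½ · 91 · 130 = 5915.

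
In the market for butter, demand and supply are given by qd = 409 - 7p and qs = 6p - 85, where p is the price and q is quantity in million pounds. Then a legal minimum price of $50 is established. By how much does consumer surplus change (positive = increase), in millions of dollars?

-1212

Setting quantity demanded equal to quantity supplied, 409 - 7p = 6p - 85, gives p* = 38 and q* = 143.
The floor of 50 is above the equilibrium price 38, so it binds.
At p = 50: qd = 409 - 7·50 = 59 and qs = 6·50 - 85 = 215.
Consumer surplus without the control is ½ · (409/7 - 38) · 143 = 20449/14.
With the floor, consumers buy 59 units at 50, so CS = ½ · (409/7 - 50) · 59 = 3481/14.
Change in consumer surplus = 3481/14 - 20449/14 = -1212.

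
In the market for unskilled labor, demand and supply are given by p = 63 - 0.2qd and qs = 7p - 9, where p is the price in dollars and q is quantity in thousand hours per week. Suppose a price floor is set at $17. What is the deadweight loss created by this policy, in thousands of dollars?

Rearranging demand gives qd = 315 - 5p. In a free market, 315 - 5p = 7p - 9 gives the equilibrium p* = 27, q* = 180.
Since 17 is below p* = 27, the floor does not bind and the free-market outcome prevails.
Since the control does not bind, no trades are prevented and deadweight loss is zero.

0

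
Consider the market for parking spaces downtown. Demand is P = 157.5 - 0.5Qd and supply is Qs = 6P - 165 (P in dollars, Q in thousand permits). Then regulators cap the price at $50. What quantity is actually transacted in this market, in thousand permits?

Rearranging demand gives Qd = 315 - 2P. Without the control the market clears where 315 - 2P = 6P - 165, i.e. P* = 60 and Q* = 195.
Because the ceiling (50) lies below the market-clearing price, it is binding.
At P = 50: Qd = 315 - 2·50 = 215 and Qs = 6·50 - 165 = 135.
The quantity actually transacted is the short side, supply: 135.

135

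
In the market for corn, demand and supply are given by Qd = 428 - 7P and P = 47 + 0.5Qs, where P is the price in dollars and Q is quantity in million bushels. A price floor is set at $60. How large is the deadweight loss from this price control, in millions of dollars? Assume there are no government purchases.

63

Rearranging supply gives Qs = 2P - 94. In a free market, 428 - 7P = 2P - 94 gives the equilibrium P* = 58, Q* = 22.
Since 60 > 58, the floor is binding.
At P = 60: Qd = 428 - 7·60 = 8 and Qs = 2·60 - 94 = 26.
Quantity traded falls to 8. At Q = 8 the demand price is (428 - 8)/7 = 60 and the supply price is (94 + 8)/2 = 51.
Deadweight loss = ½ · (60 - 51) · (22 - 8) = ½ · 9 · 14 = 63.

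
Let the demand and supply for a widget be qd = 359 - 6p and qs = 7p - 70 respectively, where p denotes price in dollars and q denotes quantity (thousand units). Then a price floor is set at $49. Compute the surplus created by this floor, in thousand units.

208

In a free market, 359 - 6p = 7p - 70 gives the equilibrium p* = 33, q* = 161.
The floor of 49 is above the equilibrium price 33, so it binds.
At p = 49: qd = 359 - 6·49 = 65 and qs = 7·49 - 70 = 273.
Surplus = qs - qd = 273 - 65 = 208.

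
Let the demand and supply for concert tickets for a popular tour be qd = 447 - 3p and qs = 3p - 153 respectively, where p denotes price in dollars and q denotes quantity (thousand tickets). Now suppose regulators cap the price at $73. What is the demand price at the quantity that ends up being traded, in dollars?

127

Without the control the market clears where 447 - 3p = 3p - 153, i.e. p* = 100 and q* = 147.
Since 73 < 100, the ceiling is binding.
At p = 73: qd = 447 - 3·73 = 228 and qs = 3·73 - 153 = 66.
Only 66 units reach the market. On the demand curve, the marginal buyer's willingness to pay at q = 66 is (447 - 66)/3 = 127.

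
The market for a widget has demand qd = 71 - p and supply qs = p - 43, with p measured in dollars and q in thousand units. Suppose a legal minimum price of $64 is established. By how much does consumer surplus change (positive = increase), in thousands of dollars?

In a free market, 71 - p = p - 43 gives the equilibrium p* = 57, q* = 14.
Since 64 > 57, the floor is binding.
At p = 64: qd = 71 - 64 = 7 and qs = 64 - 43 = 21.
Consumer surplus without the control is ½ · (71 - 57) · 14 = 98.
With the floor, consumers buy 7 units at 64, so CS = ½ · (71 - 64) · 7 = 24.5.
Change in consumer surplus = 24.5 - 98 = -73.5.

-73.5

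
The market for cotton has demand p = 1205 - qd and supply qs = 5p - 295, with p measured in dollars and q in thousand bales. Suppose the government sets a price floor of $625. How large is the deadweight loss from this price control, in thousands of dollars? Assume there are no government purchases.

Rearranging demand gives qd = 1205 - p. Without the control the market clears where 1205 - p = 5p - 295, i.e. p* = 250 and q* = 955.
Since 625 > 250, the floor is binding.
At p = 625: qd = 1205 - 625 = 580 and qs = 5·625 - 295 = 2830.
Quantity traded falls to 580. At q = 580 the demand price is 1205 - 580 = 625 and the supply price is (295 + 580)/5 = 175.
Deadweight loss = ½ · (625 - 175) · (955 - 580) = ½ · 450 · 375 = 84375.

84375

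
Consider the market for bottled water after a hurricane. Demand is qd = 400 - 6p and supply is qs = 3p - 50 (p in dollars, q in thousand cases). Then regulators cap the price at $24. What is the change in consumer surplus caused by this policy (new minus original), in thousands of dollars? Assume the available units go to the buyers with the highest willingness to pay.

In a free market, 400 - 6p = 3p - 50 gives the equilibrium p* = 50, q* = 100.
The ceiling of 24 is below the equilibrium price 50, so it binds.
At p = 24: qd = 400 - 6·24 = 256 and qs = 3·24 - 50 = 22.
Consumer surplus without the control is ½ · (200/3 - 50) · 100 = 2500/3.
With the ceiling, 22 units are sold at 24 (assume they go to the highest-value buyers). The demand price at q = 22 is 63, so CS = ½ · [(200/3 - 24) + (63 - 24)] · 22 = 2695/3.
Change in consumer surplus = 2695/3 - 2500/3 = 65.

65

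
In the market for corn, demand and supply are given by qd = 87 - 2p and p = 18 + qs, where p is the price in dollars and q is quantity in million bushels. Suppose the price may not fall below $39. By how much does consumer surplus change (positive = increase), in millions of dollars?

Rearranging supply gives qs = p - 18. Equilibrium: 87 - 2p = p - 18, so 105 = 3p and p* = 35, q* = 17.
Since 39 > 35, the floor is binding.
At p = 39: qd = 87 - 2·39 = 9 and qs = 39 - 18 = 21.
Consumer surplus without the control is ½ · (43.5 - 35) · 17 = 72.25.
With the floor, consumers buy 9 units at 39, so CS = ½ · (43.5 - 39) · 9 = 20.25.
Change in consumer surplus = 20.25 - 72.25 = -52.

-52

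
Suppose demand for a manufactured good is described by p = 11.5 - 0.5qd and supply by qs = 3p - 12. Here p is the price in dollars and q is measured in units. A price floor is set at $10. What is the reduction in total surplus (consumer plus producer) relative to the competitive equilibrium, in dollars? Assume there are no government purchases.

Rearranging demand gives qd = 23 - 2p. Without the control the market clears where 23 - 2p = 3p - 12, i.e. p* = 7 and q* = 9.
The floor of 10 is above the equilibrium price 7, so it binds.
At p = 10: qd = 23 - 2·10 = 3 and qs = 3·10 - 12 = 18.
Quantity traded falls to 3. At q = 3 the demand price is (23 - 3)/2 = 10 and the supply price is (12 + 3)/3 = 5.
Deadweight loss = ½ · (10 - 5) · (9 - 3) = ½ · 5 · 6 = 15.

15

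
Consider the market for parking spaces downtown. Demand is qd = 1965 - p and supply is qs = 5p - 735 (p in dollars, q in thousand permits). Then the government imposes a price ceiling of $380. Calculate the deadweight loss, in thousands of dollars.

Without the control the market clears where 1965 - p = 5p - 735, i.e. p* = 450 and q* = 1515.
Because the ceiling (380) lies below the market-clearing price, it is binding.
At p = 380: qd = 1965 - 380 = 1585 and qs = 5·380 - 735 = 1165.
Quantity traded falls to 1165. At q = 1165 the demand price is 1965 - 1165 = 800 and the supply price is (735 + 1165)/5 = 380.
Deadweight loss = ½ · (800 - 380) · (1515 - 1165) = ½ · 420 · 350 = 73500.

73500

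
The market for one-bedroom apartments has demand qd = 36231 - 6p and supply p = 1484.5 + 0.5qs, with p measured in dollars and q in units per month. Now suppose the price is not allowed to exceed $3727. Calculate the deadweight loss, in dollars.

Rearranging supply gives qs = 2p - 2969. In a free market, 36231 - 6p = 2p - 2969 gives the equilibrium p* = 4900, q* = 6831.
The ceiling of 3727 is below the equilibrium price 4900, so it binds.
At p = 3727: qd = 36231 - 6·3727 = 13869 and qs = 2·3727 - 2969 = 4485.
Quantity traded falls to 4485. At q = 4485 the demand price is (36231 - 4485)/6 = 5291 and the supply price is (2969 + 4485)/2 = 3727.
Deadweight loss = ½ · (5291 - 3727) · (6831 - 4485) = ½ · 1564 · 2346 = 1834572.

1834572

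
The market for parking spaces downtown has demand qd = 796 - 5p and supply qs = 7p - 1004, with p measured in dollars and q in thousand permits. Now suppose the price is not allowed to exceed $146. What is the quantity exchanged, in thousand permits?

Equilibrium: 796 - 5p = 7p - 1004, so 1800 = 12p and p* = 150, q* = 46.
Since 146 < 150, the ceiling is binding.
At p = 146: qd = 796 - 5·146 = 66 and qs = 7·146 - 1004 = 18.
The quantity actually transacted is the short side, supply: 18.

18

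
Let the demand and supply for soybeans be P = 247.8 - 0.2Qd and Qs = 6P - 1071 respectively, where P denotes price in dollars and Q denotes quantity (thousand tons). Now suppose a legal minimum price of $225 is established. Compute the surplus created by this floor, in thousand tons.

Rearranging demand gives Qd = 1239 - 5P. Without the control the market clears where 1239 - 5P = 6P - 1071, i.e. P* = 210 and Q* = 189.
Because the floor (225) lies above the market-clearing price, it is binding.
At P = 225: Qd = 1239 - 5·225 = 114 and Qs = 6·225 - 1071 = 279.
Surplus = Qs - Qd = 279 - 114 = 165.

165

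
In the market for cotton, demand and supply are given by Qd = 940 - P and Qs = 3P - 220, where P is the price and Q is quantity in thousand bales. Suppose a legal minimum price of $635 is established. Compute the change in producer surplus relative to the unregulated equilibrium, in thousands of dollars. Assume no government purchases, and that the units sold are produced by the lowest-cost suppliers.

In a free market, 940 - P = 3P - 220 gives the equilibrium P* = 290, Q* = 650.
The floor of 635 is above the equilibrium price 290, so it binds.
At P = 635: Qd = 940 - 635 = 305 and Qs = 3·635 - 220 = 1685.
Producer surplus without the control is ½ · (290 - 220/3) · 650 = 211250/3.
With the floor, 305 units are sold at 635. The supply price at Q = 305 is 175, so PS = ½ · [(635 - 220/3) + (635 - 175)] · 305 = 934825/6.
Change in producer surplus = 934825/6 - 211250/3 = 85387.5.

85387.5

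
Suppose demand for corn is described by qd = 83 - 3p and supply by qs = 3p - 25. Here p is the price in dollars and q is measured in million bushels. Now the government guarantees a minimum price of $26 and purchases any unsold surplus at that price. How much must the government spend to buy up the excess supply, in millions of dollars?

1248

Setting quantity demanded equal to quantity supplied, 83 - 3p = 3p - 25, gives p* = 18 and q* = 29.
Because the floor (26) lies above the market-clearing price, it is binding.
At p = 26: qd = 83 - 3·26 = 5 and qs = 3·26 - 25 = 53.
Surplus = qs - qd = 48.
Government expenditure = surplus × support price = 48 × 26 = 1248.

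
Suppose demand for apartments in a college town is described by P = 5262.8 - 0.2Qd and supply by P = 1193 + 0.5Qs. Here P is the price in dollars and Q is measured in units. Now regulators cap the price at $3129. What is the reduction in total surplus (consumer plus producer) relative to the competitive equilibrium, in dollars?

Rearranging demand gives Qd = 26314 - 5P; rearranging supply gives Qs = 2P - 2386. Equilibrium: 26314 - 5P = 2P - 2386, so 28700 = 7P and P* = 4100, Q* = 5814.
Since 3129 < 4100, the ceiling is binding.
At P = 3129: Qd = 26314 - 5·3129 = 10669 and Qs = 2·3129 - 2386 = 3872.
Quantity traded falls to 3872. At Q = 3872 the demand price is (26314 - 3872)/5 = 4488.4 and the supply price is (2386 + 3872)/2 = 3129.
Deadweight loss = ½ · (4488.4 - 3129) · (5814 - 3872) = ½ · 1359.4 · 1942 = 1319977.4.

1319977.4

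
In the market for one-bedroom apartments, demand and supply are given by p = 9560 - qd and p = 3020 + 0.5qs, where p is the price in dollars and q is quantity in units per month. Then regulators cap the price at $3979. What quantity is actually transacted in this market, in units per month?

1918

Rearranging demand gives qd = 9560 - p; rearranging supply gives qs = 2p - 6040. Equilibrium: 9560 - p = 2p - 6040, so 15600 = 3p and p* = 5200, q* = 4360.
Because the ceiling (3979) lies below the market-clearing price, it is binding.
At p = 3979: qd = 9560 - 3979 = 5581 and qs = 2·3979 - 6040 = 1918.
The quantity actually transacted is the short side, supply: 1918.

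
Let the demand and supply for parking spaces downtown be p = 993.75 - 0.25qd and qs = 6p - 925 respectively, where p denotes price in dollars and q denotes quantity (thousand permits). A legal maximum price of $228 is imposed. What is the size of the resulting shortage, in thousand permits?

Rearranging demand gives qd = 3975 - 4p. In a free market, 3975 - 4p = 6p - 925 gives the equilibrium p* = 490, q* = 2015.
Since 228 < 490, the ceiling is binding.
At p = 228: qd = 3975 - 4·228 = 3063 and qs = 6·228 - 925 = 443.
Shortage = qd - qs = 3063 - 443 = 2620.

2620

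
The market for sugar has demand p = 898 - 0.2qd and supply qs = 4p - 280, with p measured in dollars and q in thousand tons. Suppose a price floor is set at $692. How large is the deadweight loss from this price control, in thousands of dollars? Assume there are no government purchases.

Rearranging demand gives qd = 4490 - 5p. Without the control the market clears where 4490 - 5p = 4p - 280, i.e. p* = 530 and q* = 1840.
Since 692 > 530, the floor is binding.
At p = 692: qd = 4490 - 5·692 = 1030 and qs = 4·692 - 280 = 2488.
Quantity traded falls to 1030. At q = 1030 the demand price is (4490 - 1030)/5 = 692 and the supply price is (280 + 1030)/4 = 327.5.
Deadweight loss = ½ · (692 - 327.5) · (1840 - 1030) = ½ · 364.5 · 810 = 147622.5.

147622.5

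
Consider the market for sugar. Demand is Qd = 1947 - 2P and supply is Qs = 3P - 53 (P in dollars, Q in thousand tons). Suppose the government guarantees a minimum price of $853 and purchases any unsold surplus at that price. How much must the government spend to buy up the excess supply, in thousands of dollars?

1932045

Setting quantity demanded equal to quantity supplied, 1947 - 2P = 3P - 53, gives P* = 400 and Q* = 1147.
Because the floor (853) lies above the market-clearing price, it is binding.
At P = 853: Qd = 1947 - 2·853 = 241 and Qs = 3·853 - 53 = 2506.
Surplus = Qs - Qd = 2265.
Government expenditure = surplus × support price = 2265 × 853 = 1932045.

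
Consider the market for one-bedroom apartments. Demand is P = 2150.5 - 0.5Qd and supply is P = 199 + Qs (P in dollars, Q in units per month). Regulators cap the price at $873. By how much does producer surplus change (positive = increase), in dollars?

-619162.5

Rearranging demand gives Qd = 4301 - 2P; rearranging supply gives Qs = P - 199. Without the control the market clears where 4301 - 2P = P - 199, i.e. P* = 1500 and Q* = 1301.
Since 873 < 1500, the ceiling is binding.
At P = 873: Qd = 4301 - 2·873 = 2555 and Qs = 873 - 199 = 674.
Producer surplus without the control is ½ · (1500 - 199) · 1301 = 846300.5.
With the ceiling, producers sell 674 units at 873, so PS = ½ · (873 - 199) · 674 = 227138.
Change in producer surplus = 227138 - 846300.5 = -619162.5.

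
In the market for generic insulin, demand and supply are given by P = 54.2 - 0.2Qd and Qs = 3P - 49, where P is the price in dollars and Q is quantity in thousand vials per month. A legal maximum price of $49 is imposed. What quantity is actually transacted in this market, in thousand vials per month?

71

Rearranging demand gives Qd = 271 - 5P. In a free market, 271 - 5P = 3P - 49 gives the equilibrium P* = 40, Q* = 71.
The ceiling of 49 is above the equilibrium price 40, so it is not binding; the market clears at P* = 40, Q* = 71.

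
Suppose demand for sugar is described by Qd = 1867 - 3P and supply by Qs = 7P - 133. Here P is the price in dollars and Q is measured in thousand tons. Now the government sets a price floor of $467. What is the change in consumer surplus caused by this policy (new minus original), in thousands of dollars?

Equilibrium: 1867 - 3P = 7P - 133, so 2000 = 10P and P* = 200, Q* = 1267.
The floor of 467 is above the equilibrium price 200, so it binds.
At P = 467: Qd = 1867 - 3·467 = 466 and Qs = 7·467 - 133 = 3136.
Consumer surplus without the control is ½ · (1867/3 - 200) · 1267 = 1605289/6.
With the floor, consumers buy 466 units at 467, so CS = ½ · (1867/3 - 467) · 466 = 108578/3.
Change in consumer surplus = 108578/3 - 1605289/6 = -231355.5.

-231355.5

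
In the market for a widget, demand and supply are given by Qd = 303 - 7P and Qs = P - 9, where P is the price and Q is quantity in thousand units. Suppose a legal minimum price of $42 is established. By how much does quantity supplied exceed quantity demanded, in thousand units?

24

Equilibrium: 303 - 7P = P - 9, so 312 = 8P and P* = 39, Q* = 30.
Since 42 > 39, the floor is binding.
At P = 42: Qd = 303 - 7·42 = 9 and Qs = 42 - 9 = 33.
Surplus = Qs - Qd = 33 - 9 = 24.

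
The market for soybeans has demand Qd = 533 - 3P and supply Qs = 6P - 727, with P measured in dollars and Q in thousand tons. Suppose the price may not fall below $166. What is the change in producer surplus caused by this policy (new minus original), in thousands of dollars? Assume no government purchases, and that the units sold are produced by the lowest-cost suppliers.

Setting quantity demanded equal to quantity supplied, 533 - 3P = 6P - 727, gives P* = 140 and Q* = 113.
Since 166 > 140, the floor is binding.
At P = 166: Qd = 533 - 3·166 = 35 and Qs = 6·166 - 727 = 269.
Producer surplus without the control is ½ · (140 - 727/6) · 113 = 12769/12.
With the floor, 35 units are sold at 166. The supply price at Q = 35 is 127, so PS = ½ · [(166 - 727/6) + (166 - 127)] · 35 = 17605/12.
Change in producer surplus = 17605/12 - 12769/12 = 403.

403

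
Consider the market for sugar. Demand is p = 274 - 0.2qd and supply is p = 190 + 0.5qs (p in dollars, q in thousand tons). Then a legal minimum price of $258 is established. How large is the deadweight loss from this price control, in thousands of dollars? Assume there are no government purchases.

Rearranging demand gives qd = 1370 - 5p; rearranging supply gives qs = 2p - 380. In a free market, 1370 - 5p = 2p - 380 gives the equilibrium p* = 250, q* = 120.
Because the floor (258) lies above the market-clearing price, it is binding.
At p = 258: qd = 1370 - 5·258 = 80 and qs = 2·258 - 380 = 136.
Quantity traded falls to 80. At q = 80 the demand price is (1370 - 80)/5 = 258 and the supply price is (380 + 80)/2 = 230.
Deadweight loss = ½ · (258 - 230) · (120 - 80) = ½ · 28 · 40 = 560.

560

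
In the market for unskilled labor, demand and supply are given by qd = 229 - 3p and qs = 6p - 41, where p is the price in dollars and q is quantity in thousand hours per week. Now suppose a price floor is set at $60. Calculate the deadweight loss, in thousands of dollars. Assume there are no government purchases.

2025

Without the control the market clears where 229 - 3p = 6p - 41, i.e. p* = 30 and q* = 139.
Because the floor (60) lies above the market-clearing price, it is binding.
At p = 60: qd = 229 - 3·60 = 49 and qs = 6·60 - 41 = 319.
Quantity traded falls to 49. At q = 49 the demand price is (229 - 49)/3 = 60 and the supply price is (41 + 49)/6 = 15.
Deadweight loss = ½ · (60 - 15) · (139 - 49) = ½ · 45 · 90 = 2025.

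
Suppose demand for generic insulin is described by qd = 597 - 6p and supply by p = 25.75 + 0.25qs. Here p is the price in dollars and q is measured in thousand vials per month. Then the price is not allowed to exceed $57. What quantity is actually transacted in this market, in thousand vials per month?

125

Rearranging supply gives qs = 4p - 103. Without the control the market clears where 597 - 6p = 4p - 103, i.e. p* = 70 and q* = 177.
Since 57 < 70, the ceiling is binding.
At p = 57: qd = 597 - 6·57 = 255 and qs = 4·57 - 103 = 125.
The quantity actually transacted is the short side, supply: 125.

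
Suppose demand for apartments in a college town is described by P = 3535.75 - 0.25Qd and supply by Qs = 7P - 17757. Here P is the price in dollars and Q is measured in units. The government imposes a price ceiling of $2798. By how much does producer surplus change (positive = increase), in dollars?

Rearranging demand gives Qd = 14143 - 4P. Equilibrium: 14143 - 4P = 7P - 17757, so 31900 = 11P and P* = 2900, Q* = 2543.
Because the ceiling (2798) lies below the market-clearing price, it is binding.
At P = 2798: Qd = 14143 - 4·2798 = 2951 and Qs = 7·2798 - 17757 = 1829.
Producer surplus without the control is ½ · (2900 - 17757/7) · 2543 = 6466849/14.
With the ceiling, producers sell 1829 units at 2798, so PS = ½ · (2798 - 17757/7) · 1829 = 3345241/14.
Change in producer surplus = 3345241/14 - 6466849/14 = -222972.

-222972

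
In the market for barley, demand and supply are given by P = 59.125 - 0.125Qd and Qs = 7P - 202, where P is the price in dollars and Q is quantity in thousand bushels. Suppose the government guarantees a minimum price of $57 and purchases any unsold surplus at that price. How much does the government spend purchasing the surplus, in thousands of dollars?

10260

Rearranging demand gives Qd = 473 - 8P. Equilibrium: 473 - 8P = 7P - 202, so 675 = 15P and P* = 45, Q* = 113.
The floor of 57 is above the equilibrium price 45, so it binds.
At P = 57: Qd = 473 - 8·57 = 17 and Qs = 7·57 - 202 = 197.
Surplus = Qs - Qd = 180.
Government expenditure = surplus × support price = 180 × 57 = 10260.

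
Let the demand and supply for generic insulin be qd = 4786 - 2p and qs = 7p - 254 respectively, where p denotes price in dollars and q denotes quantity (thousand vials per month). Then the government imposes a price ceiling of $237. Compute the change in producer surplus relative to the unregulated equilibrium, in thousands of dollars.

Without the control the market clears where 4786 - 2p = 7p - 254, i.e. p* = 560 and q* = 3666.
The ceiling of 237 is below the equilibrium price 560, so it binds.
At p = 237: qd = 4786 - 2·237 = 4312 and qs = 7·237 - 254 = 1405.
Producer surplus without the control is ½ · (560 - 254/7) · 3666 = 6719778/7.
With the ceiling, producers sell 1405 units at 237, so PS = ½ · (237 - 254/7) · 1405 = 1974025/14.
Change in producer surplus = 1974025/14 - 6719778/7 = -818966.5.

-818966.5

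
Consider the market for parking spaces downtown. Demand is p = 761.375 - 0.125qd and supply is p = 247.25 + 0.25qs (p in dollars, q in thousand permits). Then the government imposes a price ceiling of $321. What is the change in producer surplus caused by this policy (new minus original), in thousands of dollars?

-224077

Rearranging demand gives qd = 6091 - 8p; rearranging supply gives qs = 4p - 989. Equilibrium: 6091 - 8p = 4p - 989, so 7080 = 12p and p* = 590, q* = 1371.
The ceiling of 321 is below the equilibrium price 590, so it binds.
At p = 321: qd = 6091 - 8·321 = 3523 and qs = 4·321 - 989 = 295.
Producer surplus without the control is ½ · (590 - 247.25) · 1371 = 234955.125.
With the ceiling, producers sell 295 units at 321, so PS = ½ · (321 - 247.25) · 295 = 10878.125.
Change in producer surplus = 10878.125 - 234955.125 = -224077.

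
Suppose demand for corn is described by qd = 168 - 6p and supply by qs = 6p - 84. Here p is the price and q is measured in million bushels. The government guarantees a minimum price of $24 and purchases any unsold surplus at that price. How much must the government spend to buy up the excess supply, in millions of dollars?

Setting quantity demanded equal to quantity supplied, 168 - 6p = 6p - 84, gives p* = 21 and q* = 42.
The floor of 24 is above the equilibrium price 21, so it binds.
At p = 24: qd = 168 - 6·24 = 24 and qs = 6·24 - 84 = 60.
Surplus = qs - qd = 36.
Government expenditure = surplus × support price = 36 × 24 = 864.

864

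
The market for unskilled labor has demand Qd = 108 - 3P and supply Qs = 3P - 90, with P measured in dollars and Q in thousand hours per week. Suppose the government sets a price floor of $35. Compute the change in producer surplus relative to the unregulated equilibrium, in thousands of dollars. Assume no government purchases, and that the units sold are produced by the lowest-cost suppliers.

0

Equilibrium: 108 - 3P = 3P - 90, so 198 = 6P and P* = 33, Q* = 9.
Because the floor (35) lies above the market-clearing price, it is binding.
At P = 35: Qd = 108 - 3·35 = 3 and Qs = 3·35 - 90 = 15.
Producer surplus without the control is ½ · (33 - 30) · 9 = 13.5.
With the floor, 3 units are sold at 35. The supply price at Q = 3 is 31, so PS = ½ · [(35 - 30) + (35 - 31)] · 3 = 13.5.
Change in producer surplus = 13.5 - 13.5 = 0.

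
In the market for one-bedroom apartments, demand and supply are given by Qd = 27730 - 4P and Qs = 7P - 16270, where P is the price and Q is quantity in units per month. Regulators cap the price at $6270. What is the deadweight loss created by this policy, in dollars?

0

Without the control the market clears where 27730 - 4P = 7P - 16270, i.e. P* = 4000 and Q* = 11730.
Since 6270 is above P* = 4000, the ceiling does not bind and the free-market outcome prevails.
Since the control does not bind, no trades are prevented and deadweight loss is zero.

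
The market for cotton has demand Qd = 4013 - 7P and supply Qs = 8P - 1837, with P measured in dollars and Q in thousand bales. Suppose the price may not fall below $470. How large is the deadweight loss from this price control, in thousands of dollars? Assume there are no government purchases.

42000

Without the control the market clears where 4013 - 7P = 8P - 1837, i.e. P* = 390 and Q* = 1283.
The floor of 470 is above the equilibrium price 390, so it binds.
At P = 470: Qd = 4013 - 7·470 = 723 and Qs = 8·470 - 1837 = 1923.
Quantity traded falls to 723. At Q = 723 the demand price is (4013 - 723)/7 = 470 and the supply price is (1837 + 723)/8 = 320.
Deadweight loss = ½ · (470 - 320) · (1283 - 723) = ½ · 150 · 560 = 42000.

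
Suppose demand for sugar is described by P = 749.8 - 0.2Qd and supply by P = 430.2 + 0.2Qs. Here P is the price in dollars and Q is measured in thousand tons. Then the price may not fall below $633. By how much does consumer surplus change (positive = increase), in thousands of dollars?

Rearranging demand gives Qd = 3749 - 5P; rearranging supply gives Qs = 5P - 2151. Without the control the market clears where 3749 - 5P = 5P - 2151, i.e. P* = 590 and Q* = 799.
The floor of 633 is above the equilibrium price 590, so it binds.
At P = 633: Qd = 3749 - 5·633 = 584 and Qs = 5·633 - 2151 = 1014.
Consumer surplus without the control is ½ · (749.8 - 590) · 799 = 63840.1.
With the floor, consumers buy 584 units at 633, so CS = ½ · (749.8 - 633) · 584 = 34105.6.
Change in consumer surplus = 34105.6 - 63840.1 = -29734.5.

-29734.5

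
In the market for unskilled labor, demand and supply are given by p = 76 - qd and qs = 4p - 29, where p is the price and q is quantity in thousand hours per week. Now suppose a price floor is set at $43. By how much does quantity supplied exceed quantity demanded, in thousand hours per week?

110

Rearranging demand gives qd = 76 - p. Equilibrium: 76 - p = 4p - 29, so 105 = 5p and p* = 21, q* = 55.
Since 43 > 21, the floor is binding.
At p = 43: qd = 76 - 43 = 33 and qs = 4·43 - 29 = 143.
Surplus = qs - qd = 143 - 33 = 110.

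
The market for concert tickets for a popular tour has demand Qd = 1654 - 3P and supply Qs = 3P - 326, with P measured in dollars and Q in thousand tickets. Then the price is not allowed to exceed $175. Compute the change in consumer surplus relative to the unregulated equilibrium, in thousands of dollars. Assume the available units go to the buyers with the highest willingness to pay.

In a free market, 1654 - 3P = 3P - 326 gives the equilibrium P* = 330, Q* = 664.
Because the ceiling (175) lies below the market-clearing price, it is binding.
At P = 175: Qd = 1654 - 3·175 = 1129 and Qs = 3·175 - 326 = 199.
Consumer surplus without the control is ½ · (1654/3 - 330) · 664 = 220448/3.
With the ceiling, 199 units are sold at 175 (assume they go to the highest-value buyers). The demand price at Q = 199 is 485, so CS = ½ · [(1654/3 - 175) + (485 - 175)] · 199 = 409741/6.
Change in consumer surplus = 409741/6 - 220448/3 = -5192.5.

-5192.5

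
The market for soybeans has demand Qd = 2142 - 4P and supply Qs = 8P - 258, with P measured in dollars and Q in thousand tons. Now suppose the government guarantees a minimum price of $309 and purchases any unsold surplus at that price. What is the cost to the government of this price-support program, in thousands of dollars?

404172

Setting quantity demanded equal to quantity supplied, 2142 - 4P = 8P - 258, gives P* = 200 and Q* = 1342.
Since 309 > 200, the floor is binding.
At P = 309: Qd = 2142 - 4·309 = 906 and Qs = 8·309 - 258 = 2214.
Surplus = Qs - Qd = 1308.
Government expenditure = surplus × support price = 1308 × 309 = 404172.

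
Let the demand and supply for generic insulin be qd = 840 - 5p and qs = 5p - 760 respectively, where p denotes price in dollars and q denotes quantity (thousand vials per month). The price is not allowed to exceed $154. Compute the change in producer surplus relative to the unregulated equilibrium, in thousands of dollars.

-150

Setting quantity demanded equal to quantity supplied, 840 - 5p = 5p - 760, gives p* = 160 and q* = 40.
Since 154 < 160, the ceiling is binding.
At p = 154: qd = 840 - 5·154 = 70 and qs = 5·154 - 760 = 10.
Producer surplus without the control is ½ · (160 - 152) · 40 = 160.
With the ceiling, producers sell 10 units at 154, so PS = ½ · (154 - 152) · 10 = 10.
Change in producer surplus = 10 - 160 = -150.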